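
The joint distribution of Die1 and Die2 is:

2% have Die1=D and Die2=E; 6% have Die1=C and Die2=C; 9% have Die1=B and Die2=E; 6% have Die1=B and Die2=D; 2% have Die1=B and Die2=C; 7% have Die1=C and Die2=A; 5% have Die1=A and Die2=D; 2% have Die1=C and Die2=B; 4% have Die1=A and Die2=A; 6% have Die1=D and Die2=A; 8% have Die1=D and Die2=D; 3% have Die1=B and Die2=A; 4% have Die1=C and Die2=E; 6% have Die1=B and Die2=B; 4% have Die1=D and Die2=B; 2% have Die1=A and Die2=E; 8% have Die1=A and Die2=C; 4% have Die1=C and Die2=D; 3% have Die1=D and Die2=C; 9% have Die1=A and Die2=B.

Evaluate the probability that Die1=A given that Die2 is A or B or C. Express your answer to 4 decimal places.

P(Die2=A) = 0.04 + 0.03 + 0.07 + 0.06 = 0.20.
P(Die2=B) = 0.09 + 0.06 + 0.02 + 0.04 = 0.21.
P(Die2=C) = 0.08 + 0.02 + 0.06 + 0.03 = 0.19.
P(Die2 ∈ {A, B, C}) = 0.20 + 0.21 + 0.19 = 0.60; P(Die1=A, Die2 ∈ {A, B, C}) = 0.04 + 0.09 + 0.08 = 0.21.
P(Die1=A | Die2 ∈ {A, B, C}) = 0.21/0.60 = 0.3500.

0.3500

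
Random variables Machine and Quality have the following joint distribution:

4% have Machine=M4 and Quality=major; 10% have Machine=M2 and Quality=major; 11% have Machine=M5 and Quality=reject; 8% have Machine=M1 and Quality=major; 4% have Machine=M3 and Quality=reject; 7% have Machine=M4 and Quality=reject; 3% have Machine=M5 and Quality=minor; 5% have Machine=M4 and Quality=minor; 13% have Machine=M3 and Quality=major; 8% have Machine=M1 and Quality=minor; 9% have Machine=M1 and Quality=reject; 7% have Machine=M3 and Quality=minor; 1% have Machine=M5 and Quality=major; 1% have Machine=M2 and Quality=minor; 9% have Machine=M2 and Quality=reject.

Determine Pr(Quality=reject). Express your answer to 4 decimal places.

0.4000

P(Quality=reject) = 0.09 + 0.09 + 0.04 + 0.07 + 0.11 = 0.40.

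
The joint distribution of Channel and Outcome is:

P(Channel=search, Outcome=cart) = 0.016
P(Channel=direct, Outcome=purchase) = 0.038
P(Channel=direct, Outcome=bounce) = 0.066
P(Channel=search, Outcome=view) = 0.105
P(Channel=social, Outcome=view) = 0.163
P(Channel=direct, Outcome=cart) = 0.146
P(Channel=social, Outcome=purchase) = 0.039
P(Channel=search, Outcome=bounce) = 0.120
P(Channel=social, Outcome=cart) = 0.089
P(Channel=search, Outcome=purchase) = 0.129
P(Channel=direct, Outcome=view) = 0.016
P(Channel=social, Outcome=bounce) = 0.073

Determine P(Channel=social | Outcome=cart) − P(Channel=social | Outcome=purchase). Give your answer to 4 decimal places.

0.1653

P(Outcome=cart) = 0.016 + 0.089 + 0.146 = 0.251; P(Channel=social | Outcome=cart) = 0.089/0.251 = 0.35458.
P(Outcome=purchase) = 0.129 + 0.039 + 0.038 = 0.206; P(Channel=social | Outcome=purchase) = 0.039/0.206 = 0.18932.
Difference = 0.1653.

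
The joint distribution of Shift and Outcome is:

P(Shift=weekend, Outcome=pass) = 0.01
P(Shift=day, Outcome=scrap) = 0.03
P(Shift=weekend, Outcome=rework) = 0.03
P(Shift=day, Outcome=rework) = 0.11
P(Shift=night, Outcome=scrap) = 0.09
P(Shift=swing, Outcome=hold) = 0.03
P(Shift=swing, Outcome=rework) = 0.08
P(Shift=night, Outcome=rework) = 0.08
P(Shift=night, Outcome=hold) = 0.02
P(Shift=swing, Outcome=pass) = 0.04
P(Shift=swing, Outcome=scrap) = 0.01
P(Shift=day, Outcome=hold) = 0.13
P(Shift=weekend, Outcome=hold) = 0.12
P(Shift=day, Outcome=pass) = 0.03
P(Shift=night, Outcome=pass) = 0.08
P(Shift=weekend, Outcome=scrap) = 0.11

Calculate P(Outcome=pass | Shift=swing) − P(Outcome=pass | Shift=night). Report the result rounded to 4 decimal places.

-0.0463

P(Shift=swing) = 0.04 + 0.08 + 0.01 + 0.03 = 0.16; P(Outcome=pass | Shift=swing) = 0.04/0.16 = 0.25000.
P(Shift=night) = 0.08 + 0.08 + 0.09 + 0.02 = 0.27; P(Outcome=pass | Shift=night) = 0.08/0.27 = 0.29630.
Difference = -0.0463.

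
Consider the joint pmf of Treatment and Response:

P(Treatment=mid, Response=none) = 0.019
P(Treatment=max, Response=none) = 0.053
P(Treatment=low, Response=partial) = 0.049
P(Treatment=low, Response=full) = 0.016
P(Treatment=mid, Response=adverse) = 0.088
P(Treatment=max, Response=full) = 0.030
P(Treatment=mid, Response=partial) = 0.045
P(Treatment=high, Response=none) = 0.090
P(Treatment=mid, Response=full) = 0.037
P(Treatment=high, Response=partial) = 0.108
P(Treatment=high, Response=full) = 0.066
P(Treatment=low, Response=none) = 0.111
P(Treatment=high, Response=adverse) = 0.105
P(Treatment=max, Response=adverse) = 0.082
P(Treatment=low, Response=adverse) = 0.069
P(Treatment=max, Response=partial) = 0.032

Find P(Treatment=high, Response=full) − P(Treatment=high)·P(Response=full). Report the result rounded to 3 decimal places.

0.011

P(Treatment=high) = 0.090 + 0.108 + 0.066 + 0.105 = 0.369.
P(Response=full) = 0.016 + 0.037 + 0.066 + 0.030 = 0.149.
P(Treatment=high, Response=full) − P(Treatment=high)P(Response=full) = 0.066 − 0.369×0.149 = 0.011.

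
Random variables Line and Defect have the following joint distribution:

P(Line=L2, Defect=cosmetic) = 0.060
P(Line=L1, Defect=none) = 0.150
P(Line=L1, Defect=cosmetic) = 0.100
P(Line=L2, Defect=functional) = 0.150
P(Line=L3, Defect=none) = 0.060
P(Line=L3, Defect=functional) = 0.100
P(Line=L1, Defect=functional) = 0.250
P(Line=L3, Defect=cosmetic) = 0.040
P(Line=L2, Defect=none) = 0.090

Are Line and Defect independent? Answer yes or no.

yes

Every cell satisfies P(Line,Defect) = P(Line)·P(Defect). For instance P(Line=L2) = 0.300, P(Defect=functional) = 0.500, and 0.300×0.500 = 0.150 matches the joint entry. So Line and Defect are independent.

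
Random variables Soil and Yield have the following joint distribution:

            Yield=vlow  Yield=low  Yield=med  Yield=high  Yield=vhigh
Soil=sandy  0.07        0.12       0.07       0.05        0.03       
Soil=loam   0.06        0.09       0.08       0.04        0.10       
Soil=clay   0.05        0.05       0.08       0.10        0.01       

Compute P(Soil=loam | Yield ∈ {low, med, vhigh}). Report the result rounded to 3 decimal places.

P(Yield=low) = 0.12 + 0.09 + 0.05 = 0.26.
P(Yield=med) = 0.07 + 0.08 + 0.08 = 0.23.
P(Yield=vhigh) = 0.03 + 0.10 + 0.01 = 0.14.
P(Yield ∈ {low, med, vhigh}) = 0.26 + 0.23 + 0.14 = 0.63; P(Soil=loam, Yield ∈ {low, med, vhigh}) = 0.09 + 0.08 + 0.10 = 0.27.
P(Soil=loam | Yield ∈ {low, med, vhigh}) = 0.27/0.63 = 0.429.

0.429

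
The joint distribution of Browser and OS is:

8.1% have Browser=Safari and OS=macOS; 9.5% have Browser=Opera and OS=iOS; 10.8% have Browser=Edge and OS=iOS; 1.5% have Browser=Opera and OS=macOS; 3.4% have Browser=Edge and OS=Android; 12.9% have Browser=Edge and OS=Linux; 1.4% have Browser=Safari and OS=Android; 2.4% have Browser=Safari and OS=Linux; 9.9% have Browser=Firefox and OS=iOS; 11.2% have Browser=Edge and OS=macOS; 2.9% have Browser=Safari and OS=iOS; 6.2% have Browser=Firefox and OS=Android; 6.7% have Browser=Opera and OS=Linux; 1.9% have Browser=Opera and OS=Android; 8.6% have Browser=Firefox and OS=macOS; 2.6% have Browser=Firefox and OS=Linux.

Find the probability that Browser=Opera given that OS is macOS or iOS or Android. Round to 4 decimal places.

0.1711

P(OS=macOS) = 0.086 + 0.081 + 0.112 + 0.015 = 0.294.
P(OS=iOS) = 0.099 + 0.029 + 0.108 + 0.095 = 0.331.
P(OS=Android) = 0.062 + 0.014 + 0.034 + 0.019 = 0.129.
P(OS ∈ {macOS, iOS, Android}) = 0.294 + 0.331 + 0.129 = 0.754; P(Browser=Opera, OS ∈ {macOS, iOS, Android}) = 0.015 + 0.095 + 0.019 = 0.129.
P(Browser=Opera | OS ∈ {macOS, iOS, Android}) = 0.129/0.754 = 0.1711.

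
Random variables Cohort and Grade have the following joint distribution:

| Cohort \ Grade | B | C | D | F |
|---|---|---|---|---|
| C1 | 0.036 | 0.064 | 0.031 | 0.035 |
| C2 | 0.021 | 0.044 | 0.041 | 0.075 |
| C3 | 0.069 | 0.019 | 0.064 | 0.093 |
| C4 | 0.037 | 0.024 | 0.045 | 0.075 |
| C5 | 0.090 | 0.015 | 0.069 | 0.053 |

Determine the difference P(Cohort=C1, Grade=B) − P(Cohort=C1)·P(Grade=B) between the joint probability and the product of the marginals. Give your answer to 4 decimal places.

-0.0060

P(Cohort=C1) = 0.036 + 0.064 + 0.031 + 0.035 = 0.166.
P(Grade=B) = 0.036 + 0.021 + 0.069 + 0.037 + 0.090 = 0.253.
P(Cohort=C1, Grade=B) − P(Cohort=C1)P(Grade=B) = 0.036 − 0.166×0.253 = -0.0060.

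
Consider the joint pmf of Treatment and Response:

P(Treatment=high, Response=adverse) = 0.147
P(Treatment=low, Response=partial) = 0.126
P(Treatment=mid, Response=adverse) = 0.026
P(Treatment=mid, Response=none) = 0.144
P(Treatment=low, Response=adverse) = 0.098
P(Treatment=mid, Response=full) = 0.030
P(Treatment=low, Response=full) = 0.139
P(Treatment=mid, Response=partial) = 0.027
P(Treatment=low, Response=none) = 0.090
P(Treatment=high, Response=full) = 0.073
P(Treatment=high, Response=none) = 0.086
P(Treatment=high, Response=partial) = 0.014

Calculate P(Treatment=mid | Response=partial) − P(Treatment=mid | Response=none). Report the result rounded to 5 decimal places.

-0.28832

P(Response=partial) = 0.126 + 0.027 + 0.014 = 0.167; P(Treatment=mid | Response=partial) = 0.027/0.167 = 0.161677.
P(Response=none) = 0.090 + 0.144 + 0.086 = 0.320; P(Treatment=mid | Response=none) = 0.144/0.320 = 0.450000.
Difference = -0.28832.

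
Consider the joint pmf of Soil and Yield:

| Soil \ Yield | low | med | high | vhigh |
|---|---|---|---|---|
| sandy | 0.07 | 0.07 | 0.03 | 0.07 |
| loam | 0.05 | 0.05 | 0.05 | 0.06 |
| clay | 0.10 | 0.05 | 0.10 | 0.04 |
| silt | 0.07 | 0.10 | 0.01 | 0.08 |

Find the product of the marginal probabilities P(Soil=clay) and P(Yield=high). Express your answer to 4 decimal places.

P(Soil=clay) = 0.10 + 0.05 + 0.10 + 0.04 = 0.29.
P(Yield=high) = 0.03 + 0.05 + 0.10 + 0.01 = 0.19.
Product: 0.29 × 0.19 = 0.0551.

0.0551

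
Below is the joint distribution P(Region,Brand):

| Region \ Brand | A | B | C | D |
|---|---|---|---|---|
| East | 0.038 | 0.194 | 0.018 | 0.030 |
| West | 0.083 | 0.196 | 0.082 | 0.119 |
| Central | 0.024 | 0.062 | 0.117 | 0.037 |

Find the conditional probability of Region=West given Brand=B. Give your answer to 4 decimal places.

0.4336

P(Brand=B) = 0.194 + 0.196 + 0.062 = 0.452.
P(Region=West | Brand=B) = 0.196/0.452 = 0.4336.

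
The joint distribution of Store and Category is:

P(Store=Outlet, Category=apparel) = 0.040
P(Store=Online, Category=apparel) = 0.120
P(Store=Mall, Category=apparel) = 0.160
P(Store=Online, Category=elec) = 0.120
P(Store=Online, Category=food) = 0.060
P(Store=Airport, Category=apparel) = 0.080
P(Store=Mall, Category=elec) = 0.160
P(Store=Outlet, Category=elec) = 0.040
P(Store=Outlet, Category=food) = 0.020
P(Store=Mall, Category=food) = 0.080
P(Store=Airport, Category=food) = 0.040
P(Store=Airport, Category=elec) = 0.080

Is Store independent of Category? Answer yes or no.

yes

Every cell satisfies P(Store,Category) = P(Store)·P(Category). For instance P(Store=Airport) = 0.200, P(Category=elec) = 0.400, and 0.200×0.400 = 0.080 matches the joint entry. So Store and Category are independent.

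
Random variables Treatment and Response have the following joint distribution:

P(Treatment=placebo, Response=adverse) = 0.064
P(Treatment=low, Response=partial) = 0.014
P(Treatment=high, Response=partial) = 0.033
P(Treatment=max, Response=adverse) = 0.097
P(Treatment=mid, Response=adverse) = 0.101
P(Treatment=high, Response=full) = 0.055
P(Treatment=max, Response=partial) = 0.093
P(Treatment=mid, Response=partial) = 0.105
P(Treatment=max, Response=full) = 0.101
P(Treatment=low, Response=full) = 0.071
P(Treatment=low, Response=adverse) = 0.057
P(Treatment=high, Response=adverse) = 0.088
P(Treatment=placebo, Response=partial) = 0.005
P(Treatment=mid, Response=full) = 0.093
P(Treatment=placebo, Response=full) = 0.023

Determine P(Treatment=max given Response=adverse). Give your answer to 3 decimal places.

P(Response=adverse) = 0.064 + 0.057 + 0.101 + 0.088 + 0.097 = 0.407.
P(Treatment=max | Response=adverse) = 0.097/0.407 = 0.238.

0.238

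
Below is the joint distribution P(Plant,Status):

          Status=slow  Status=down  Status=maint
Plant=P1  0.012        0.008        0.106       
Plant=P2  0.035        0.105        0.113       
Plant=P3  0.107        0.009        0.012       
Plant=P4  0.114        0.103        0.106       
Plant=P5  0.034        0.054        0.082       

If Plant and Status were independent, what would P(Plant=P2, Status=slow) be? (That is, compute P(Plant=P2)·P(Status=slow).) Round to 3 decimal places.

P(Plant=P2) = 0.035 + 0.105 + 0.113 = 0.253.
P(Status=slow) = 0.012 + 0.035 + 0.107 + 0.114 + 0.034 = 0.302.
Product: 0.253 × 0.302 = 0.076.

0.076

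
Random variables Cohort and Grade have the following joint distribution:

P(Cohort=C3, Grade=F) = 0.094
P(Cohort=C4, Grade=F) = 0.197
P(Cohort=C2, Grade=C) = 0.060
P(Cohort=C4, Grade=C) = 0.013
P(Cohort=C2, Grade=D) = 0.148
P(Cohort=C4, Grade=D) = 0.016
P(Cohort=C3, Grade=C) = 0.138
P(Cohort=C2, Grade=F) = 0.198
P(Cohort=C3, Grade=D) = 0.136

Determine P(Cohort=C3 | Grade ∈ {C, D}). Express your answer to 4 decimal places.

P(Grade=C) = 0.060 + 0.138 + 0.013 = 0.211.
P(Grade=D) = 0.148 + 0.136 + 0.016 = 0.300.
P(Grade ∈ {C, D}) = 0.211 + 0.300 = 0.511; P(Cohort=C3, Grade ∈ {C, D}) = 0.138 + 0.136 = 0.274.
P(Cohort=C3 | Grade ∈ {C, D}) = 0.274/0.511 = 0.5362.

0.5362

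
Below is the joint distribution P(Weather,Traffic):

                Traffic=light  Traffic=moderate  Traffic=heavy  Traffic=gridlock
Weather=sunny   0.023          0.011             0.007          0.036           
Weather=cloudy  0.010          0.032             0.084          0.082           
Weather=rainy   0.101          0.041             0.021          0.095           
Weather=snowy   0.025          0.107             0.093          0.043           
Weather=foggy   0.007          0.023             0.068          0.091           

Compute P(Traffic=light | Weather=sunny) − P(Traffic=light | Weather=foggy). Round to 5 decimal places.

P(Weather=sunny) = 0.023 + 0.011 + 0.007 + 0.036 = 0.077; P(Traffic=light | Weather=sunny) = 0.023/0.077 = 0.298701.
P(Weather=foggy) = 0.007 + 0.023 + 0.068 + 0.091 = 0.189; P(Traffic=light | Weather=foggy) = 0.007/0.189 = 0.037037.
Difference = 0.26166.

0.26166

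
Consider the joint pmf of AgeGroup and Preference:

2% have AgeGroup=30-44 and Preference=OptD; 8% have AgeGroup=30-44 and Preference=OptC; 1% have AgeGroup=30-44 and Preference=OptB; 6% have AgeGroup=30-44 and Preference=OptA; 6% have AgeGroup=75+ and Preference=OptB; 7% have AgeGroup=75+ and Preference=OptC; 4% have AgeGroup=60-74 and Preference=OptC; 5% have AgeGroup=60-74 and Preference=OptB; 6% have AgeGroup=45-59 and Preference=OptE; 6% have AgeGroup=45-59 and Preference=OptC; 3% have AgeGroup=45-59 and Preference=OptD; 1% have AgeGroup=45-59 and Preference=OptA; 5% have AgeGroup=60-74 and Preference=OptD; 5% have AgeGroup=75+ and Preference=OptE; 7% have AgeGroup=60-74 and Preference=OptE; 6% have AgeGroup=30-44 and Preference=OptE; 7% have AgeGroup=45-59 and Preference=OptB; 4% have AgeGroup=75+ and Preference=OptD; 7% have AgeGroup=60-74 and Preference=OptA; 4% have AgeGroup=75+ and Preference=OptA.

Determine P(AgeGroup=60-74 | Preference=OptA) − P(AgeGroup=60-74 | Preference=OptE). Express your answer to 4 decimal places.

P(Preference=OptA) = 0.06 + 0.01 + 0.07 + 0.04 = 0.18; P(AgeGroup=60-74 | Preference=OptA) = 0.07/0.18 = 0.38889.
P(Preference=OptE) = 0.06 + 0.06 + 0.07 + 0.05 = 0.24; P(AgeGroup=60-74 | Preference=OptE) = 0.07/0.24 = 0.29167.
Difference = 0.0972.

0.0972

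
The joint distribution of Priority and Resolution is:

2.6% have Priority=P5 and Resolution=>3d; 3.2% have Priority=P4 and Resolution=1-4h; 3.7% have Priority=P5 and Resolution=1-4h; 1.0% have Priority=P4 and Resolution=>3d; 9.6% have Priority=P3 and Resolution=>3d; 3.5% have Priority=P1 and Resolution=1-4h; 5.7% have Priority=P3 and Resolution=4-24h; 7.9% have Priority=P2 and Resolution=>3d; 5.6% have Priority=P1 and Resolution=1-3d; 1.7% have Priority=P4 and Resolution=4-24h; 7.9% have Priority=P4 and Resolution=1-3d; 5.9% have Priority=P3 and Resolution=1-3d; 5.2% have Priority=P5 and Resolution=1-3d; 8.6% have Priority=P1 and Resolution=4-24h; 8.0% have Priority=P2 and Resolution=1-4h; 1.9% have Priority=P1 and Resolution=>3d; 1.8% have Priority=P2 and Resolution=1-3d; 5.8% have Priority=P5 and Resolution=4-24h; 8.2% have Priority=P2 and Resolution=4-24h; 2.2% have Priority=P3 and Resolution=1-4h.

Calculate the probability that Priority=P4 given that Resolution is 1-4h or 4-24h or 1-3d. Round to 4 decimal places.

P(Resolution=1-4h) = 0.035 + 0.080 + 0.022 + 0.032 + 0.037 = 0.206.
P(Resolution=4-24h) = 0.086 + 0.082 + 0.057 + 0.017 + 0.058 = 0.300.
P(Resolution=1-3d) = 0.056 + 0.018 + 0.059 + 0.079 + 0.052 = 0.264.
P(Resolution ∈ {1-4h, 4-24h, 1-3d}) = 0.206 + 0.300 + 0.264 = 0.770; P(Priority=P4, Resolution ∈ {1-4h, 4-24h, 1-3d}) = 0.032 + 0.017 + 0.079 = 0.128.
P(Priority=P4 | Resolution ∈ {1-4h, 4-24h, 1-3d}) = 0.128/0.770 = 0.1662.

0.1662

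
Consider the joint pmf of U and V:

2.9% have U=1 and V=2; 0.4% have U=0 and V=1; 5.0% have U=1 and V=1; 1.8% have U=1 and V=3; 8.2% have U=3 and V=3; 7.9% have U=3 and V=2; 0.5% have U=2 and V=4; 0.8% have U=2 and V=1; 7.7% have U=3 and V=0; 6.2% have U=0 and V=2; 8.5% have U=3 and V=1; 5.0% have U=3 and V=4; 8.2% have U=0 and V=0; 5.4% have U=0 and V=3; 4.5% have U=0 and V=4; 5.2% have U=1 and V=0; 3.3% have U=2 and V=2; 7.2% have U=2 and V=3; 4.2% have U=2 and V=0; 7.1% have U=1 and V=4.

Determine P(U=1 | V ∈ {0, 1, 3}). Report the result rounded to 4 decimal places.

0.1917

P(V=0) = 0.082 + 0.052 + 0.042 + 0.077 = 0.253.
P(V=1) = 0.004 + 0.050 + 0.008 + 0.085 = 0.147.
P(V=3) = 0.054 + 0.018 + 0.072 + 0.082 = 0.226.
P(V ∈ {0, 1, 3}) = 0.253 + 0.147 + 0.226 = 0.626; P(U=1, V ∈ {0, 1, 3}) = 0.052 + 0.050 + 0.018 = 0.120.
P(U=1 | V ∈ {0, 1, 3}) = 0.120/0.626 = 0.1917.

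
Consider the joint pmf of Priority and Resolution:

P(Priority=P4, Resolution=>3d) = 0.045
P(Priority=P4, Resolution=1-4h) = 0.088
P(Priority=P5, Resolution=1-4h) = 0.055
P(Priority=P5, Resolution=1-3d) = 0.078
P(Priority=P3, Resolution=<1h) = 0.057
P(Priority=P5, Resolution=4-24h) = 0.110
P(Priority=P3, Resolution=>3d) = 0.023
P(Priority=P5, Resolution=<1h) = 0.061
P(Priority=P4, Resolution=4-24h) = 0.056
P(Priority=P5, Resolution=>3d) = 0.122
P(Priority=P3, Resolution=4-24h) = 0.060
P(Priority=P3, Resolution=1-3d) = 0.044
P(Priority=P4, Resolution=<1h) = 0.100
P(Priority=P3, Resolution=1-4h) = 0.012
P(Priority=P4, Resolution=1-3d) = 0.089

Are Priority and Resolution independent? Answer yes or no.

no

P(Priority=P5) = 0.426 and P(Resolution=>3d) = 0.190, so their product is 0.08094, but P(Priority=P5, Resolution=>3d) = 0.122. Since these differ, Priority and Resolution are not independent.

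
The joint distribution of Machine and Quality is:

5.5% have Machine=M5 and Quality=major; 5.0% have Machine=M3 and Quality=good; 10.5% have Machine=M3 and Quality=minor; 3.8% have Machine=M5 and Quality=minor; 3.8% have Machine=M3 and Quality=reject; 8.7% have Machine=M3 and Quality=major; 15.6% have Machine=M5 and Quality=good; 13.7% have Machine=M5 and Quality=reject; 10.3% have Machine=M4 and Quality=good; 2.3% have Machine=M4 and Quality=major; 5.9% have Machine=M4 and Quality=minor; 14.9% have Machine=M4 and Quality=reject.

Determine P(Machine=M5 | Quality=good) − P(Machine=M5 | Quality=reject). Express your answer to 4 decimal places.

P(Quality=good) = 0.050 + 0.103 + 0.156 = 0.309; P(Machine=M5 | Quality=good) = 0.156/0.309 = 0.50485.
P(Quality=reject) = 0.038 + 0.149 + 0.137 = 0.324; P(Machine=M5 | Quality=reject) = 0.137/0.324 = 0.42284.
Difference = 0.0820.

0.0820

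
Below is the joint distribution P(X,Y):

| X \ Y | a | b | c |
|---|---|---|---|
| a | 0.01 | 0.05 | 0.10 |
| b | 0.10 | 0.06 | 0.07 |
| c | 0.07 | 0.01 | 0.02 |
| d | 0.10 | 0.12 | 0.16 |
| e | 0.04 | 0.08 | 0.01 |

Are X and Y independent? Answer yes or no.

no

P(X=a) = 0.16 and P(Y=c) = 0.36, so their product is 0.0576, but P(X=a, Y=c) = 0.10. Since these differ, X and Y are not independent.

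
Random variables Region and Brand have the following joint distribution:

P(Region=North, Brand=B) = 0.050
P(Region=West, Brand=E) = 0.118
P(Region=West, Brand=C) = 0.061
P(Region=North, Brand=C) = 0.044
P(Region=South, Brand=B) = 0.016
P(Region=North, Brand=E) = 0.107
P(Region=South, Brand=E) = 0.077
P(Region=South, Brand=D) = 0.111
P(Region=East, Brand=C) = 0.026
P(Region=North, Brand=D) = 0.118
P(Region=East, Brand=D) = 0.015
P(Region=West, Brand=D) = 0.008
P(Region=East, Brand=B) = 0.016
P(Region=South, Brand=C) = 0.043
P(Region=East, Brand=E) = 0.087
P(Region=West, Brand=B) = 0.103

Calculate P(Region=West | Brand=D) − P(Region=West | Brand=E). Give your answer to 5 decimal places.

P(Brand=D) = 0.118 + 0.111 + 0.015 + 0.008 = 0.252; P(Region=West | Brand=D) = 0.008/0.252 = 0.031746.
P(Brand=E) = 0.107 + 0.077 + 0.087 + 0.118 = 0.389; P(Region=West | Brand=E) = 0.118/0.389 = 0.303342.
Difference = -0.27160.

-0.27160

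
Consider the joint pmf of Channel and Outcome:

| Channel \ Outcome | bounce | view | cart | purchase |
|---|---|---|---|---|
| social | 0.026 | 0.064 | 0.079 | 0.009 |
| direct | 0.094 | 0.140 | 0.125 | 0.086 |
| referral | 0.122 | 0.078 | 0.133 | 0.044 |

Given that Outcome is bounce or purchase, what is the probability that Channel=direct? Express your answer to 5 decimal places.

0.47244

P(Outcome=bounce) = 0.026 + 0.094 + 0.122 = 0.242.
P(Outcome=purchase) = 0.009 + 0.086 + 0.044 = 0.139.
P(Outcome ∈ {bounce, purchase}) = 0.242 + 0.139 = 0.381; P(Channel=direct, Outcome ∈ {bounce, purchase}) = 0.094 + 0.086 = 0.180.
P(Channel=direct | Outcome ∈ {bounce, purchase}) = 0.180/0.381 = 0.47244.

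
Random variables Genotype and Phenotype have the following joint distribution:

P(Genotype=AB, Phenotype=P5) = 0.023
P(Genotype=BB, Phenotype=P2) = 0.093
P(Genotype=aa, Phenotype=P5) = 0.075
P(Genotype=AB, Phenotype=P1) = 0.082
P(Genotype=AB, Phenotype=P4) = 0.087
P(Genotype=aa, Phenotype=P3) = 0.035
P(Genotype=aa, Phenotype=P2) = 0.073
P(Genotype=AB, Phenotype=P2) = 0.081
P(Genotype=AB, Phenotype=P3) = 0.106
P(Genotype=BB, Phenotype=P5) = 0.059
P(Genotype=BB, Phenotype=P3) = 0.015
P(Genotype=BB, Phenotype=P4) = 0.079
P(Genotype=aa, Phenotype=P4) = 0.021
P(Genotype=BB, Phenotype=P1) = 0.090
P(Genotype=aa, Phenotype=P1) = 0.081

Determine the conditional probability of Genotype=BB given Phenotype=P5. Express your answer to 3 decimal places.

P(Phenotype=P5) = 0.075 + 0.023 + 0.059 = 0.157.
P(Genotype=BB | Phenotype=P5) = 0.059/0.157 = 0.376.

0.376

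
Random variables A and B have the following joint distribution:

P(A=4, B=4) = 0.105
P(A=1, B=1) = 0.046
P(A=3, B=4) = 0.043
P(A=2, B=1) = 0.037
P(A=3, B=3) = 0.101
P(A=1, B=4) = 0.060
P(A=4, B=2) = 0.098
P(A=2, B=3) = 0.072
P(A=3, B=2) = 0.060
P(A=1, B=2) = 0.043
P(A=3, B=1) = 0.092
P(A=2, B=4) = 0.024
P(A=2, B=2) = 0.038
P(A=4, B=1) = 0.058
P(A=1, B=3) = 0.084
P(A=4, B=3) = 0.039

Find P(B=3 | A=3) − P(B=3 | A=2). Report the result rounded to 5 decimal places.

P(A=3) = 0.092 + 0.060 + 0.101 + 0.043 = 0.296; P(B=3 | A=3) = 0.101/0.296 = 0.341216.
P(A=2) = 0.037 + 0.038 + 0.072 + 0.024 = 0.171; P(B=3 | A=2) = 0.072/0.171 = 0.421053.
Difference = -0.07984.

-0.07984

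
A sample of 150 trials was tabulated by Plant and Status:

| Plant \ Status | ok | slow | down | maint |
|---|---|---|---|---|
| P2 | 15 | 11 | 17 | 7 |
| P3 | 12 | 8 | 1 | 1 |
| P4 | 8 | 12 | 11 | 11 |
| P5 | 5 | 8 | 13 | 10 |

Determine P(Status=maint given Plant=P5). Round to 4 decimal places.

Total with Plant=P5: 5 + 8 + 13 + 10 = 36.
P(Status=maint | Plant=P5) = 10/36 = 0.2778.

0.2778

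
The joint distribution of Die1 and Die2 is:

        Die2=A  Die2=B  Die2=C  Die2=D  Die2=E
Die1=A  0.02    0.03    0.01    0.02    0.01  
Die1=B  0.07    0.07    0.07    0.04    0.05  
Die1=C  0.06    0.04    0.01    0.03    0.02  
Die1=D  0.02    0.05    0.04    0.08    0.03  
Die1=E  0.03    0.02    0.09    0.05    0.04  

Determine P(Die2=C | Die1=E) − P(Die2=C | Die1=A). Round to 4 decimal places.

0.2802

P(Die1=E) = 0.03 + 0.02 + 0.09 + 0.05 + 0.04 = 0.23; P(Die2=C | Die1=E) = 0.09/0.23 = 0.39130.
P(Die1=A) = 0.02 + 0.03 + 0.01 + 0.02 + 0.01 = 0.09; P(Die2=C | Die1=A) = 0.01/0.09 = 0.11111.
Difference = 0.2802.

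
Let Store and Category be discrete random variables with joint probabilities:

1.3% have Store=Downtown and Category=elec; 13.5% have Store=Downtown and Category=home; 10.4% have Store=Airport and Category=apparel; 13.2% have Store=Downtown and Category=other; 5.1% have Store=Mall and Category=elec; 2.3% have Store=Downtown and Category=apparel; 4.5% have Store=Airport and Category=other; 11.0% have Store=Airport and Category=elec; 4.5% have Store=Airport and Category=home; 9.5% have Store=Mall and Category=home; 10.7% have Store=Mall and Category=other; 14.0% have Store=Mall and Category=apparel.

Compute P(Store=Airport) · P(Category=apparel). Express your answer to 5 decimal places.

0.08117

P(Store=Airport) = 0.104 + 0.110 + 0.045 + 0.045 = 0.304.
P(Category=apparel) = 0.023 + 0.140 + 0.104 = 0.267.
Product: 0.304 × 0.267 = 0.08117.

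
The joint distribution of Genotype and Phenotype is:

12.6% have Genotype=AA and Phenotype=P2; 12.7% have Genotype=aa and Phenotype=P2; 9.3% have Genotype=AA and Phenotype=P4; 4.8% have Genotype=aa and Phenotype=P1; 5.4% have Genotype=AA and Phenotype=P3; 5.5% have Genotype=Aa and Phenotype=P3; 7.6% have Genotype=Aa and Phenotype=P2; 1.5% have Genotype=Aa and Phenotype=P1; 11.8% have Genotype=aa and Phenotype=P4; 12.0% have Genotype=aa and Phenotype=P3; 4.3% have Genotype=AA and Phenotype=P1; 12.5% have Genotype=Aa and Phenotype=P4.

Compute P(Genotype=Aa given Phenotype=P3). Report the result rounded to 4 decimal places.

P(Phenotype=P3) = 0.054 + 0.055 + 0.120 = 0.229.
P(Genotype=Aa | Phenotype=P3) = 0.055/0.229 = 0.2402.

0.2402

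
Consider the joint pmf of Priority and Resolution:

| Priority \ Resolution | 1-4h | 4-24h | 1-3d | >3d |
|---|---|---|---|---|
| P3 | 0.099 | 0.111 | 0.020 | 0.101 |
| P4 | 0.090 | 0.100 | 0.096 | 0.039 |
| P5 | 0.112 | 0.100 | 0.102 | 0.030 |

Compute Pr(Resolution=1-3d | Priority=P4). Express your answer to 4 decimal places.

P(Priority=P4) = 0.090 + 0.100 + 0.096 + 0.039 = 0.325.
P(Resolution=1-3d | Priority=P4) = 0.096/0.325 = 0.2954.

0.2954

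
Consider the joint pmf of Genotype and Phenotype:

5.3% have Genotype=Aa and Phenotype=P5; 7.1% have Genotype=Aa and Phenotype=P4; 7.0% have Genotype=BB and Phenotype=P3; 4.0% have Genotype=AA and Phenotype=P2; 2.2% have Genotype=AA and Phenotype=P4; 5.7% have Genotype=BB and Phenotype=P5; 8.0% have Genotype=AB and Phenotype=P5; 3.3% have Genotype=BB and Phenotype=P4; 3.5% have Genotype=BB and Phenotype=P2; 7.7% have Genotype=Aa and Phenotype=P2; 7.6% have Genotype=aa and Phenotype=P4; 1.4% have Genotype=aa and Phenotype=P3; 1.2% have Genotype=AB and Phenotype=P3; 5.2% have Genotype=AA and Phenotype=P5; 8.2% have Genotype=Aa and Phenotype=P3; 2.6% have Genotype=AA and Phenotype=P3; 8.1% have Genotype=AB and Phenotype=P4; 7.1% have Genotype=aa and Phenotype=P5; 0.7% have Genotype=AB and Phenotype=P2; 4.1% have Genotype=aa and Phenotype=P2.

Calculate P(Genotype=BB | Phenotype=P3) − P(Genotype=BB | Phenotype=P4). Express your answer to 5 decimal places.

P(Phenotype=P3) = 0.026 + 0.082 + 0.014 + 0.012 + 0.070 = 0.204; P(Genotype=BB | Phenotype=P3) = 0.070/0.204 = 0.343137.
P(Phenotype=P4) = 0.022 + 0.071 + 0.076 + 0.081 + 0.033 = 0.283; P(Genotype=BB | Phenotype=P4) = 0.033/0.283 = 0.116608.
Difference = 0.22653.

0.22653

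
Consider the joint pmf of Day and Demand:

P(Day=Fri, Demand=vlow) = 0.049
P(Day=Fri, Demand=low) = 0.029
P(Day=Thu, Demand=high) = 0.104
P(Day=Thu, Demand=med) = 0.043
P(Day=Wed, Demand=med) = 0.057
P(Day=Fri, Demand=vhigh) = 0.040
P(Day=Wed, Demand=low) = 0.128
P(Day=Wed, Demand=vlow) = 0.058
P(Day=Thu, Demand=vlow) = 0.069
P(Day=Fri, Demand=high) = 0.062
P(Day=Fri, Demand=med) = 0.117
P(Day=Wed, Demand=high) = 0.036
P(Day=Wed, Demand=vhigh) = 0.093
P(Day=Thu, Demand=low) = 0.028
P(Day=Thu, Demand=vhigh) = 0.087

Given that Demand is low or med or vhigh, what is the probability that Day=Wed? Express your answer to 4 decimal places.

0.4469

P(Demand=low) = 0.128 + 0.028 + 0.029 = 0.185.
P(Demand=med) = 0.057 + 0.043 + 0.117 = 0.217.
P(Demand=vhigh) = 0.093 + 0.087 + 0.040 = 0.220.
P(Demand ∈ {low, med, vhigh}) = 0.185 + 0.217 + 0.220 = 0.622; P(Day=Wed, Demand ∈ {low, med, vhigh}) = 0.128 + 0.057 + 0.093 = 0.278.
P(Day=Wed | Demand ∈ {low, med, vhigh}) = 0.278/0.622 = 0.4469.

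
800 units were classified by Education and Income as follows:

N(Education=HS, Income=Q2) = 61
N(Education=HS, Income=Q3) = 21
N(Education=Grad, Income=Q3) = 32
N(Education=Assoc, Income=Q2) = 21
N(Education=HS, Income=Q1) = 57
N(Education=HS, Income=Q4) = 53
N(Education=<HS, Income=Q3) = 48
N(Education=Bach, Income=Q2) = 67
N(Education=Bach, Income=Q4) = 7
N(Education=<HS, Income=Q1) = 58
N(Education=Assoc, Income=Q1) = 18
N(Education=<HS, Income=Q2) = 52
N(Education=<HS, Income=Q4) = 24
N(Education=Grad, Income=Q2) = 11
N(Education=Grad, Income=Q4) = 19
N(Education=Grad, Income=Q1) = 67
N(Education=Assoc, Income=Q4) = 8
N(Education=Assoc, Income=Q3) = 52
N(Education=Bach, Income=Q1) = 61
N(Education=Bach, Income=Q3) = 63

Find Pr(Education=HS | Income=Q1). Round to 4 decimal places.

Total with Income=Q1: 58 + 57 + 18 + 61 + 67 = 261.
P(Education=HS | Income=Q1) = 57/261 = 0.2184.

0.2184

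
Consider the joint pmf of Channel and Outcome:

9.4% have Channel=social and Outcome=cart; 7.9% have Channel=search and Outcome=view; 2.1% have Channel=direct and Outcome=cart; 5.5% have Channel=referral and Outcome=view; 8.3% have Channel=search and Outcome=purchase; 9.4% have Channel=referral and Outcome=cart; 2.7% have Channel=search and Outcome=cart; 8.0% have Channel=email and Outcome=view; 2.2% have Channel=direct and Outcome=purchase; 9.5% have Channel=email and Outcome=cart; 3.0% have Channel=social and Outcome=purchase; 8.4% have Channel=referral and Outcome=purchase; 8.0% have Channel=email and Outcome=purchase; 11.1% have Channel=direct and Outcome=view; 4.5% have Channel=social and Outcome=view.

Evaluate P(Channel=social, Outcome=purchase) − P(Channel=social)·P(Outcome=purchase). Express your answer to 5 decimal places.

-0.02053

P(Channel=social) = 0.045 + 0.094 + 0.030 = 0.169.
P(Outcome=purchase) = 0.080 + 0.083 + 0.030 + 0.022 + 0.084 = 0.299.
P(Channel=social, Outcome=purchase) − P(Channel=social)P(Outcome=purchase) = 0.030 − 0.169×0.299 = -0.02053.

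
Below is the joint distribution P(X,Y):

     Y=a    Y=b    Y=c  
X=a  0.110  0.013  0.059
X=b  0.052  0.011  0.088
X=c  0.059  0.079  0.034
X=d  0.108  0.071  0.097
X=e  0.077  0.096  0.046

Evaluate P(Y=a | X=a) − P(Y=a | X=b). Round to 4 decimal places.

0.2600

P(X=a) = 0.110 + 0.013 + 0.059 = 0.182; P(Y=a | X=a) = 0.110/0.182 = 0.60440.
P(X=b) = 0.052 + 0.011 + 0.088 = 0.151; P(Y=a | X=b) = 0.052/0.151 = 0.34437.
Difference = 0.2600.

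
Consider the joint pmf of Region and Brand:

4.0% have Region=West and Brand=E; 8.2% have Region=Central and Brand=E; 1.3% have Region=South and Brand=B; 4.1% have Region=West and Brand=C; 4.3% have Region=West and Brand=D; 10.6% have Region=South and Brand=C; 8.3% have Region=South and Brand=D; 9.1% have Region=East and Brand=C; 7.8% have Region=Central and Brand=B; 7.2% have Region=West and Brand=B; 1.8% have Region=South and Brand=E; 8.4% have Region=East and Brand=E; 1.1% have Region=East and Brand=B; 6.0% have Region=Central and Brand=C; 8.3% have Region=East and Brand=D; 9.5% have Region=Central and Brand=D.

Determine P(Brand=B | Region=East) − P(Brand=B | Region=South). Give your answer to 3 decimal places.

P(Region=East) = 0.011 + 0.091 + 0.083 + 0.084 = 0.269; P(Brand=B | Region=East) = 0.011/0.269 = 0.0409.
P(Region=South) = 0.013 + 0.106 + 0.083 + 0.018 = 0.220; P(Brand=B | Region=South) = 0.013/0.220 = 0.0591.
Difference = -0.018.

-0.018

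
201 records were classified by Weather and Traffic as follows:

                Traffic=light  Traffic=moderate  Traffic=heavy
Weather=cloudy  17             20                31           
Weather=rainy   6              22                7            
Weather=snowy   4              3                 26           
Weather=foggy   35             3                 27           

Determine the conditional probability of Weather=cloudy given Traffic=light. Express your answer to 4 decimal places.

0.2742

Total with Traffic=light: 17 + 6 + 4 + 35 = 62.
P(Weather=cloudy | Traffic=light) = 17/62 = 0.2742.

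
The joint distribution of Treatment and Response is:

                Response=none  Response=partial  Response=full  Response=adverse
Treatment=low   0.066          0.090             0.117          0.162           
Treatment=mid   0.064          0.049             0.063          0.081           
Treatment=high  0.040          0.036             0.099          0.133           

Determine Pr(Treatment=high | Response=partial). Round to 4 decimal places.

P(Response=partial) = 0.090 + 0.049 + 0.036 = 0.175.
P(Treatment=high | Response=partial) = 0.036/0.175 = 0.2057.

0.2057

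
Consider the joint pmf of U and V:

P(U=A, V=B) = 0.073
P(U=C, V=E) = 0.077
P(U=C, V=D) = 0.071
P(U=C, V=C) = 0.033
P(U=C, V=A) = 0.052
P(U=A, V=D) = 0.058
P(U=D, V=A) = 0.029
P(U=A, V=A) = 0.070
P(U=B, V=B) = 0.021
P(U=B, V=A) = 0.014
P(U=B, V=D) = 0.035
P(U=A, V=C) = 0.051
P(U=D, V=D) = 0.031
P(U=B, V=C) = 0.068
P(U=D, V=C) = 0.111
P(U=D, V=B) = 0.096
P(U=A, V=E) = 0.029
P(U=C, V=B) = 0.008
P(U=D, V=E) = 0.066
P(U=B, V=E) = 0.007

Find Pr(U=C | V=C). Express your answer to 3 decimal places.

P(V=C) = 0.051 + 0.068 + 0.033 + 0.111 = 0.263.
P(U=C | V=C) = 0.033/0.263 = 0.125.

0.125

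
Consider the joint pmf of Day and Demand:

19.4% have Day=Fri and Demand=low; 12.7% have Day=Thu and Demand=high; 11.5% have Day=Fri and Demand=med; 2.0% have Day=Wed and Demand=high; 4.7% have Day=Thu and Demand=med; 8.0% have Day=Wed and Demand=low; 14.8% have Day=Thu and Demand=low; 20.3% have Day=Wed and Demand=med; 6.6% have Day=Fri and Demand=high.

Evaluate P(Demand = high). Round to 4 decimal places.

0.2130

P(Demand=high) = 0.020 + 0.127 + 0.066 = 0.213.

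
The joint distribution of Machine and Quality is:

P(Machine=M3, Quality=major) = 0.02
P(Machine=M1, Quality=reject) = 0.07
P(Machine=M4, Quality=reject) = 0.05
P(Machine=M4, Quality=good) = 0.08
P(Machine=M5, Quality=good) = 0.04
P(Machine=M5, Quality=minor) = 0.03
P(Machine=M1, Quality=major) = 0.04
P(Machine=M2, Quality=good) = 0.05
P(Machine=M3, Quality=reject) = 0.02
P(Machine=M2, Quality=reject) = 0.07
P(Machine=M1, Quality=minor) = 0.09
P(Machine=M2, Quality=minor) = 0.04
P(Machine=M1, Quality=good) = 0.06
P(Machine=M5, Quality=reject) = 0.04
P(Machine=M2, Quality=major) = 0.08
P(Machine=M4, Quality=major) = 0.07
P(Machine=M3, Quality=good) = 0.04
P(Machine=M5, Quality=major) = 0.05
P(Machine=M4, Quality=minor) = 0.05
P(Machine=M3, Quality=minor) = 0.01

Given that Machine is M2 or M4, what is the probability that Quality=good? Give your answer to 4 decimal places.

P(Machine=M2) = 0.05 + 0.04 + 0.08 + 0.07 = 0.24.
P(Machine=M4) = 0.08 + 0.05 + 0.07 + 0.05 = 0.25.
P(Machine ∈ {M2, M4}) = 0.24 + 0.25 = 0.49; P(Quality=good, Machine ∈ {M2, M4}) = 0.05 + 0.08 = 0.13.
P(Quality=good | Machine ∈ {M2, M4}) = 0.13/0.49 = 0.2653.

0.2653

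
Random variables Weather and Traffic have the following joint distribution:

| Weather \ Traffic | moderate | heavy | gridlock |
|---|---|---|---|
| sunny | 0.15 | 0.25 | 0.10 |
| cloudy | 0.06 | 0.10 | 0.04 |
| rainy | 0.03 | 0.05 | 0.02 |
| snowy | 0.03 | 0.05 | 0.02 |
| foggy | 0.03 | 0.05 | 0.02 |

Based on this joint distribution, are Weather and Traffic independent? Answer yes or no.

yes

Every cell satisfies P(Weather,Traffic) = P(Weather)·P(Traffic). For instance P(Weather=cloudy) = 0.20, P(Traffic=moderate) = 0.30, and 0.20×0.30 = 0.06 matches the joint entry. So Weather and Traffic are independent.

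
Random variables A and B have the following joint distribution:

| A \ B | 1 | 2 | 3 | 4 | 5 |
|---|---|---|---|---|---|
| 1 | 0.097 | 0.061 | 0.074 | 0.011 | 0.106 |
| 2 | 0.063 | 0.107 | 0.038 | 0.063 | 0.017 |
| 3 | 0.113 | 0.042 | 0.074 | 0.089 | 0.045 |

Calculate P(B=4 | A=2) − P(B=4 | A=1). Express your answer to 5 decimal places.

0.18723

P(A=2) = 0.063 + 0.107 + 0.038 + 0.063 + 0.017 = 0.288; P(B=4 | A=2) = 0.063/0.288 = 0.218750.
P(A=1) = 0.097 + 0.061 + 0.074 + 0.011 + 0.106 = 0.349; P(B=4 | A=1) = 0.011/0.349 = 0.031519.
Difference = 0.18723.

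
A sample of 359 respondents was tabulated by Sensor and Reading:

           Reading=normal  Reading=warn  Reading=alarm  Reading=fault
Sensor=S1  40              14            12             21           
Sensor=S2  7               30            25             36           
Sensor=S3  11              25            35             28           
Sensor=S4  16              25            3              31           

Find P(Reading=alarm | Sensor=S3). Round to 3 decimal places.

0.354

Total with Sensor=S3: 11 + 25 + 35 + 28 = 99.
P(Reading=alarm | Sensor=S3) = 35/99 = 0.354.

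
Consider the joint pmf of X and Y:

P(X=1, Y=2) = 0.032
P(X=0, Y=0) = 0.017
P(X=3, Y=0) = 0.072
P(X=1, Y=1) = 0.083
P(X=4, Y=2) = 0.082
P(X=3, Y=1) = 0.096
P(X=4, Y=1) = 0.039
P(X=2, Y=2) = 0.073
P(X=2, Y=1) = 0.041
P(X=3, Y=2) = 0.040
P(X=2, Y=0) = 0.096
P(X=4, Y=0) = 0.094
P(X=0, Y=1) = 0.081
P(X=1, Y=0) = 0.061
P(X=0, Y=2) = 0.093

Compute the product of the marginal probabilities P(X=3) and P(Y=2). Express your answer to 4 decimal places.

P(X=3) = 0.072 + 0.096 + 0.040 = 0.208.
P(Y=2) = 0.093 + 0.032 + 0.073 + 0.040 + 0.082 = 0.320.
Product: 0.208 × 0.320 = 0.0666.

0.0666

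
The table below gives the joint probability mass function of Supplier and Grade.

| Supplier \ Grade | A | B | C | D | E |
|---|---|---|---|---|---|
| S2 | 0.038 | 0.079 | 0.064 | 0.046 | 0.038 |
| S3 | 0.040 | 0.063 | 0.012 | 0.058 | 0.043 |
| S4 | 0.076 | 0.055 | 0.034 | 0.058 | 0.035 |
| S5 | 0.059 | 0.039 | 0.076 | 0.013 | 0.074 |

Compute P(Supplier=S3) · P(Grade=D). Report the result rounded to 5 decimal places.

0.03780

P(Supplier=S3) = 0.040 + 0.063 + 0.012 + 0.058 + 0.043 = 0.216.
P(Grade=D) = 0.046 + 0.058 + 0.058 + 0.013 = 0.175.
Product: 0.216 × 0.175 = 0.03780.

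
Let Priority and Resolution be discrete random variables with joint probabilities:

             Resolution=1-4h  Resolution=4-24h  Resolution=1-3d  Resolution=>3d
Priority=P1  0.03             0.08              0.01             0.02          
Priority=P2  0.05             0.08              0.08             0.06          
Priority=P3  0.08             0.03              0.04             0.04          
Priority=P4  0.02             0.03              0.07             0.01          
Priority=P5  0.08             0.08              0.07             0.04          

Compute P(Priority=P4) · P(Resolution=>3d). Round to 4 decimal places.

0.0221

P(Priority=P4) = 0.02 + 0.03 + 0.07 + 0.01 = 0.13.
P(Resolution=>3d) = 0.02 + 0.06 + 0.04 + 0.01 + 0.04 = 0.17.
Product: 0.13 × 0.17 = 0.0221.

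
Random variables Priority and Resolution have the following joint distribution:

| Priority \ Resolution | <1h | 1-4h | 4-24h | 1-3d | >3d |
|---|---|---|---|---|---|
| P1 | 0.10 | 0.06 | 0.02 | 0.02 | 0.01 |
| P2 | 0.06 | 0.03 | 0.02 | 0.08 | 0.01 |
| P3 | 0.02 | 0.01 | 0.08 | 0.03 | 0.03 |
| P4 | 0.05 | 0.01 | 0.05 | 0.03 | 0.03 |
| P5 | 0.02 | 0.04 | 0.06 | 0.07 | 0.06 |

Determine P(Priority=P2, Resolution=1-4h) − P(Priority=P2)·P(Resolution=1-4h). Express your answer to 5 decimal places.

P(Priority=P2) = 0.06 + 0.03 + 0.02 + 0.08 + 0.01 = 0.20.
P(Resolution=1-4h) = 0.06 + 0.03 + 0.01 + 0.01 + 0.04 = 0.15.
P(Priority=P2, Resolution=1-4h) − P(Priority=P2)P(Resolution=1-4h) = 0.03 − 0.20×0.15 = 0.00000.

0.00000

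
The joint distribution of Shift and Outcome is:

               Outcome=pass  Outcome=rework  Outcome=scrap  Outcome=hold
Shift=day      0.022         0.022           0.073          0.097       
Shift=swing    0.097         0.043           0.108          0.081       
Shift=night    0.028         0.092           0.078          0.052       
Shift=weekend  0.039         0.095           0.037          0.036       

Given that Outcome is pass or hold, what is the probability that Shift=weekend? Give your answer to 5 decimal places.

P(Outcome=pass) = 0.022 + 0.097 + 0.028 + 0.039 = 0.186.
P(Outcome=hold) = 0.097 + 0.081 + 0.052 + 0.036 = 0.266.
P(Outcome ∈ {pass, hold}) = 0.186 + 0.266 = 0.452; P(Shift=weekend, Outcome ∈ {pass, hold}) = 0.039 + 0.036 = 0.075.
P(Shift=weekend | Outcome ∈ {pass, hold}) = 0.075/0.452 = 0.16593.

0.16593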